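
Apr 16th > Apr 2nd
True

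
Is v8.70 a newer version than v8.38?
Yes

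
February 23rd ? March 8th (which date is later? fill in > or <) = <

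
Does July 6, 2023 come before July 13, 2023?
Yes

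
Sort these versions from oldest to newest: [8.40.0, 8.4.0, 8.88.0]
[8.4.0, 8.40.0, 8.88.0]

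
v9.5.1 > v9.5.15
False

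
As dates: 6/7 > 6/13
False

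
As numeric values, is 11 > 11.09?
False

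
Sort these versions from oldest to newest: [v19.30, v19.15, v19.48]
[v19.15, v19.30, v19.48]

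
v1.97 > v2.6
False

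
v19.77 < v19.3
False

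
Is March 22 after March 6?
Yes. Day 22 comes after day 6 in March — this is a date comparison, not a decimal one (the decimal 3.22 would be smaller than 3.6).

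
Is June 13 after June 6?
Yes. Day 13 comes after day 6 in June — this is a date comparison, not a decimal one (the decimal 6.13 would be smaller than 6.6).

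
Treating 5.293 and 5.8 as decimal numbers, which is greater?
5.8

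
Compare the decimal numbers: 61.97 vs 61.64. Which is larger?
61.97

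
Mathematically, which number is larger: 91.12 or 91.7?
91.7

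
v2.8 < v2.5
False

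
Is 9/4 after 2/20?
Yes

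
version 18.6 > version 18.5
True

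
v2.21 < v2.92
True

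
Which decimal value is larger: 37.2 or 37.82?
37.82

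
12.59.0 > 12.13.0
True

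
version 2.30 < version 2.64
True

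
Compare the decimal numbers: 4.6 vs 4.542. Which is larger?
4.6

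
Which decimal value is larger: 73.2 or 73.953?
73.953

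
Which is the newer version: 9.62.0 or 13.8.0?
13.8.0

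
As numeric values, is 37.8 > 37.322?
True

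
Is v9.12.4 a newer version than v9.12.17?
No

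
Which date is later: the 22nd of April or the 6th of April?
the 22nd of April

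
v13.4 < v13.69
True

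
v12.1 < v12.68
True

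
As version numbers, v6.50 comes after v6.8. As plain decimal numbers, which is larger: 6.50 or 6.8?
6.8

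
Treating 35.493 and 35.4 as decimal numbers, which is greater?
35.493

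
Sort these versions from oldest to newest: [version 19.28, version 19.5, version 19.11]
[version 19.5, version 19.11, version 19.28]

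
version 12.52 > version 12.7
True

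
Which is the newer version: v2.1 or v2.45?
v2.45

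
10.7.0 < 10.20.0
True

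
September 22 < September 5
False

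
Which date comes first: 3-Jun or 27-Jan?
27-Jan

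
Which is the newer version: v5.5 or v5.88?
v5.88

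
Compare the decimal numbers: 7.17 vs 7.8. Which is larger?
7.8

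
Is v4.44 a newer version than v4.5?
Yes. Version numbers are compared segment by segment as integers, not as decimals: minor version 44 > 5, so v4.44 > v4.5 (even though the decimal 4.44 < 4.5).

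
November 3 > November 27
False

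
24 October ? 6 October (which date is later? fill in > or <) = >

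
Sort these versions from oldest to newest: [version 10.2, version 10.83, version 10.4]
[version 10.2, version 10.4, version 10.83]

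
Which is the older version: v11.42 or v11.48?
v11.42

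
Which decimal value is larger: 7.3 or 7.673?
7.673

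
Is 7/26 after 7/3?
Yes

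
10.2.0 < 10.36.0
True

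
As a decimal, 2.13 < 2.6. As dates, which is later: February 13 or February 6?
February 13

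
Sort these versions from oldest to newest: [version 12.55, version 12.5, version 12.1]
[version 12.1, version 12.5, version 12.55]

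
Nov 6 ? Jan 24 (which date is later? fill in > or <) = >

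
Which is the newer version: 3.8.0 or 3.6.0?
3.8.0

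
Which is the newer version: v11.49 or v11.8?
v11.49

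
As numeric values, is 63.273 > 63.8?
False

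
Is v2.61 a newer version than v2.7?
Yes. Version numbers are compared segment by segment as integers, not as decimals: minor version 61 > 7, so v2.61 > v2.7 (even though the decimal 2.61 < 2.7).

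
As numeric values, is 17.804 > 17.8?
True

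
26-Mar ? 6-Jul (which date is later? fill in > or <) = <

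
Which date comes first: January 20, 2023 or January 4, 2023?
January 4, 2023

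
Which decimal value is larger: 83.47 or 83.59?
83.59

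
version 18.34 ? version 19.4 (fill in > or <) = <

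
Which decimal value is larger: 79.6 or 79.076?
79.6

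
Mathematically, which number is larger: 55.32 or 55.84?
55.84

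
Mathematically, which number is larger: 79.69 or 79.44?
79.69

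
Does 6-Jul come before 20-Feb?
No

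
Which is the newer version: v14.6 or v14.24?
v14.24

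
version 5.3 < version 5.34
True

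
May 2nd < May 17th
True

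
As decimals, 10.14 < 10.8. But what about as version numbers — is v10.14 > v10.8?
True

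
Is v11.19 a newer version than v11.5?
Yes. Version numbers are compared segment by segment as integers, not as decimals: minor version 19 > 5, so v11.19 > v11.5 (even though the decimal 11.19 < 11.5).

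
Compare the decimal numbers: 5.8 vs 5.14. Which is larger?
5.8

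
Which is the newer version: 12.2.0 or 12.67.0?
12.67.0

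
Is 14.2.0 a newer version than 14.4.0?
No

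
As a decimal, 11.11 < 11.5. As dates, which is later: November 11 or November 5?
November 11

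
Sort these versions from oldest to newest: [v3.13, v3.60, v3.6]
[v3.6, v3.13, v3.60]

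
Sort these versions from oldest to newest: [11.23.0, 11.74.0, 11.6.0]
[11.6.0, 11.23.0, 11.74.0]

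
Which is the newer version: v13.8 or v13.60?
v13.60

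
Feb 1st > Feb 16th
False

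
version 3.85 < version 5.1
True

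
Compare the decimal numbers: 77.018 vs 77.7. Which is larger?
77.7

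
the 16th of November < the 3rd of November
False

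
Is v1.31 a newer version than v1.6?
Yes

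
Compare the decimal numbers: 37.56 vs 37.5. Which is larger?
37.56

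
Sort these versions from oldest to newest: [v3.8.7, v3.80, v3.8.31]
[v3.8.7, v3.8.31, v3.80]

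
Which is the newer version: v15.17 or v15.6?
v15.17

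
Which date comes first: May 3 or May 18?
May 3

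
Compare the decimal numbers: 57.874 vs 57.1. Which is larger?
57.874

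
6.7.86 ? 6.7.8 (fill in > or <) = >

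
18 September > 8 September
True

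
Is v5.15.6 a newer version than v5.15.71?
No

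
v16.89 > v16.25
True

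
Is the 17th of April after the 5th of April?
Yes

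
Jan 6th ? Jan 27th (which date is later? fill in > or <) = <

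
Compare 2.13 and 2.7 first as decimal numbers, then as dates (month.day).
As decimals: 2.13 < 2.7. As dates: 2/13 is later than 2/7 (day 13 > day 7).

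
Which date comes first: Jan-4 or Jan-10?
Jan-4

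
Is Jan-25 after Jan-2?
Yes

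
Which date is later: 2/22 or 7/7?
7/7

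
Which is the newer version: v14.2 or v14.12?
v14.12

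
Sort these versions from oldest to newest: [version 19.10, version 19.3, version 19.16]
[version 19.3, version 19.10, version 19.16]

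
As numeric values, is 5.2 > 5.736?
False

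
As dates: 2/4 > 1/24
True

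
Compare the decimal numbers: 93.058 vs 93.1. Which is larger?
93.1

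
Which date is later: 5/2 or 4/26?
5/2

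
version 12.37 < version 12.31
False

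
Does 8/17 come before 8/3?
No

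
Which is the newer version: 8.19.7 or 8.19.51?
8.19.51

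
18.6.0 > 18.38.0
False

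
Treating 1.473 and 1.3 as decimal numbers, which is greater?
1.473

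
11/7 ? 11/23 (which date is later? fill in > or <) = <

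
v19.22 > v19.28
False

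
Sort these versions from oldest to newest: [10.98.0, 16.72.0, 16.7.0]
[10.98.0, 16.7.0, 16.72.0]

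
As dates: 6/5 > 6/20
False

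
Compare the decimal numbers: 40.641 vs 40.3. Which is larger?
40.641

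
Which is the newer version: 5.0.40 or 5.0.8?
5.0.40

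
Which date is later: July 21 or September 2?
September 2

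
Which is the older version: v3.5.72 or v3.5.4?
v3.5.4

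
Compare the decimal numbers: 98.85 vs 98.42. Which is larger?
98.85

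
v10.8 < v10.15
True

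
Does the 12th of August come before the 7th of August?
No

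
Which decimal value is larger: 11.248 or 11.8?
11.8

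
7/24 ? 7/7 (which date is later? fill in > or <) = >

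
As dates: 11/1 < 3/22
False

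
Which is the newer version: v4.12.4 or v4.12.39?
v4.12.39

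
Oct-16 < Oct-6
False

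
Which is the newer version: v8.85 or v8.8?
v8.85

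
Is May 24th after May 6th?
Yes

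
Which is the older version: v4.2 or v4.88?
v4.2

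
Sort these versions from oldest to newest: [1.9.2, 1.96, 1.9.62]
[1.9.2, 1.9.62, 1.96]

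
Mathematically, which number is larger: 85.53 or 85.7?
85.7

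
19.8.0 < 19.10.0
True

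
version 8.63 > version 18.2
False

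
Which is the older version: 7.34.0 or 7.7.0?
7.7.0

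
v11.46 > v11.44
True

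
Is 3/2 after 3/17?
No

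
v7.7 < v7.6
False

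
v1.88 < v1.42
False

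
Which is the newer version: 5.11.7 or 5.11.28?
5.11.28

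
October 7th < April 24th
False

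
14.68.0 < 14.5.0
False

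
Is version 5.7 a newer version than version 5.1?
Yes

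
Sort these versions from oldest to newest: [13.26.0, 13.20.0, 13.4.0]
[13.4.0, 13.20.0, 13.26.0]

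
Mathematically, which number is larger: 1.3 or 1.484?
1.484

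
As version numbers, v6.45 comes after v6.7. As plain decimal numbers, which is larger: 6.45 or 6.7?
6.7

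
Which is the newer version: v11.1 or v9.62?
v11.1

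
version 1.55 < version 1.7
False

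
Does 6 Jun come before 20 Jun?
Yes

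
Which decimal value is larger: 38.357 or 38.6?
38.6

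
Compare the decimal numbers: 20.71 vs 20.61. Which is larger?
20.71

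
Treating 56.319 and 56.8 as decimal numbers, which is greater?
56.8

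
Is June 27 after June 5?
Yes. Day 27 comes after day 5 in June — this is a date comparison, not a decimal one (the decimal 6.27 would be smaller than 6.5).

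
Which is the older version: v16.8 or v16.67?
v16.8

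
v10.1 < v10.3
True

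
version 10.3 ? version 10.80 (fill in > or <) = <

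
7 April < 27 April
True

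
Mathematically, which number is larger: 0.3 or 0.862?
0.862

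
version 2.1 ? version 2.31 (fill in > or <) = <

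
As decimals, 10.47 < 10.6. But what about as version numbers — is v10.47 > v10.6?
True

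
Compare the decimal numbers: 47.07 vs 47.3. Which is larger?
47.3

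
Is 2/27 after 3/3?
No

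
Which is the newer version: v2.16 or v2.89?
v2.89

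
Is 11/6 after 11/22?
No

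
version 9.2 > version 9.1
True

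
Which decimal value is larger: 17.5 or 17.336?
17.5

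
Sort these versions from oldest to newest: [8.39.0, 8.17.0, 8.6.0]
[8.6.0, 8.17.0, 8.39.0]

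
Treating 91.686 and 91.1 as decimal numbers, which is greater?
91.686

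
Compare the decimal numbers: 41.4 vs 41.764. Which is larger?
41.764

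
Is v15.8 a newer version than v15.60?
No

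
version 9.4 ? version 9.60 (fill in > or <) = <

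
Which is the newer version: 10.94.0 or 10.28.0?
10.94.0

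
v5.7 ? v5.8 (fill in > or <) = <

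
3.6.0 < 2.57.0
False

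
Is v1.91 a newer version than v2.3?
No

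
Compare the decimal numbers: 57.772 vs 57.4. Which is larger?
57.772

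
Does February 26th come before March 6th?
Yes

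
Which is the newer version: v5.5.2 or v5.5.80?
v5.5.80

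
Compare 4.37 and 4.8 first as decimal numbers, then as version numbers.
As decimals: 4.37 < 4.8. As versions: v4.37 > v4.8 (minor version 37 > 8).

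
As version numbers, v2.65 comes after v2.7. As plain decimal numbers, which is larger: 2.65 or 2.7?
2.7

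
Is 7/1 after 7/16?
No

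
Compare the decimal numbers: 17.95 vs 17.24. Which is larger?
17.95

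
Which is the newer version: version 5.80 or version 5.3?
version 5.80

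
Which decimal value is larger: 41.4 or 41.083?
41.4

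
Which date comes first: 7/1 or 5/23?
5/23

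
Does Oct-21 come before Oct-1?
No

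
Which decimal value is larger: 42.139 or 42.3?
42.3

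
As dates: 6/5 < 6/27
True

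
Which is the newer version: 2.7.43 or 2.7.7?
2.7.43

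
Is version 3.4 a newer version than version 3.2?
Yes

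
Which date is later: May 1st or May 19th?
May 19th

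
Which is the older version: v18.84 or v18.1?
v18.1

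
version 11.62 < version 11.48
False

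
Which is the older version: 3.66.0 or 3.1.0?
3.1.0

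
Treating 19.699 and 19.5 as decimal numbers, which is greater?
19.699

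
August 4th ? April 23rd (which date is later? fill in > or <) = >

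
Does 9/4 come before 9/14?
Yes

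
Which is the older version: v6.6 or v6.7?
v6.6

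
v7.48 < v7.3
False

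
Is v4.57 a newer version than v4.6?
Yes. Version numbers are compared segment by segment as integers, not as decimals: minor version 57 > 6, so v4.57 > v4.6 (even though the decimal 4.57 < 4.6).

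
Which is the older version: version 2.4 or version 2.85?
version 2.4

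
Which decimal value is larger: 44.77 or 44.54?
44.77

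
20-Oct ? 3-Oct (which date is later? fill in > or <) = >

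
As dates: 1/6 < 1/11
True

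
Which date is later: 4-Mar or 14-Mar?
14-Mar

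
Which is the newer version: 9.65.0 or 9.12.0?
9.65.0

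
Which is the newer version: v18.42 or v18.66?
v18.66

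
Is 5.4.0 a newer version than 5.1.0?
Yes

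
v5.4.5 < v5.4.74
True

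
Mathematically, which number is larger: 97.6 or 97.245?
97.6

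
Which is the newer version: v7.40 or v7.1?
v7.40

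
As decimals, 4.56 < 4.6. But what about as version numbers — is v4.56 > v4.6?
True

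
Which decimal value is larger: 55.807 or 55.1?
55.807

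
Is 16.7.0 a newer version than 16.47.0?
No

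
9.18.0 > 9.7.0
True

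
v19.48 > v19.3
True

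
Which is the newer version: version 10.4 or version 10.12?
version 10.12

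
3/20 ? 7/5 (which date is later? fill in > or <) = <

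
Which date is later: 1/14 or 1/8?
1/14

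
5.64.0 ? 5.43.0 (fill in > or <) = >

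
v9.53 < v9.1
False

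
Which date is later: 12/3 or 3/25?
12/3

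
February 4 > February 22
False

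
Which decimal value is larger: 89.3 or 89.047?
89.3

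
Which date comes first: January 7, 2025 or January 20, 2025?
January 7, 2025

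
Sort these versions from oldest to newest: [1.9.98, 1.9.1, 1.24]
[1.9.1, 1.9.98, 1.24]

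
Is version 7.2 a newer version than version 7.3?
No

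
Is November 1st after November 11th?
No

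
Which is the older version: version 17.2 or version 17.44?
version 17.2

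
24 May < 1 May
False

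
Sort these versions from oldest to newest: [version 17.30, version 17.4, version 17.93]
[version 17.4, version 17.30, version 17.93]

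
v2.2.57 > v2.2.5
True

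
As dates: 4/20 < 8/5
True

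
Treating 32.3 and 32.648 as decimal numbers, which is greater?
32.648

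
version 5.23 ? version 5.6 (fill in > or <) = >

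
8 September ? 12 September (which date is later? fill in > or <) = <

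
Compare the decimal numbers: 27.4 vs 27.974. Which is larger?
27.974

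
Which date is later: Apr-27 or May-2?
May-2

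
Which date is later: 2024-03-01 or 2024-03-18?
2024-03-18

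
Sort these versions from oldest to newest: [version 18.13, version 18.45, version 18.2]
[version 18.2, version 18.13, version 18.45]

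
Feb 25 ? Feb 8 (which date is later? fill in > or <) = >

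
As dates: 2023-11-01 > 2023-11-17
False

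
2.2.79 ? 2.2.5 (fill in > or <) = >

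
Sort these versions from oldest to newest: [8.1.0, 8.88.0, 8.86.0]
[8.1.0, 8.86.0, 8.88.0]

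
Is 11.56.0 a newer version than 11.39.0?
Yes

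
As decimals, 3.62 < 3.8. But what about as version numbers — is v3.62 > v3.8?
True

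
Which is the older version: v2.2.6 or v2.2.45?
v2.2.6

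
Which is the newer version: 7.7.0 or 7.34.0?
7.34.0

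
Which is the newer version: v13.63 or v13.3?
v13.63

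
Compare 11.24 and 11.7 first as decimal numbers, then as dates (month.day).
As decimals: 11.24 < 11.7. As dates: 11/24 is later than 11/7 (day 24 > day 7).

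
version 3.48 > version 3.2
True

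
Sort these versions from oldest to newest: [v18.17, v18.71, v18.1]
[v18.1, v18.17, v18.71]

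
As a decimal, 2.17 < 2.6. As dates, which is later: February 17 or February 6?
February 17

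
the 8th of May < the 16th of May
True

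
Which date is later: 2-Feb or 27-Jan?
2-Feb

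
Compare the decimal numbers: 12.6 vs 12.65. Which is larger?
12.65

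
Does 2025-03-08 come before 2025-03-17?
Yes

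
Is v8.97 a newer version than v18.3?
No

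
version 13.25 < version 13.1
False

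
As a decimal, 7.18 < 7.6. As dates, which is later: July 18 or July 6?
July 18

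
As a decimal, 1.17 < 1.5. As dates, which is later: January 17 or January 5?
January 17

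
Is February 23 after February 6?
Yes. Day 23 comes after day 6 in February — this is a date comparison, not a decimal one (the decimal 2.23 would be smaller than 2.6).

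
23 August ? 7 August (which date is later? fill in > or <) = >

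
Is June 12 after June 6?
Yes. Day 12 comes after day 6 in June — this is a date comparison, not a decimal one (the decimal 6.12 would be smaller than 6.6).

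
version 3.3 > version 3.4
False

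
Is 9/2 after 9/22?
No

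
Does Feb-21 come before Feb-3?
No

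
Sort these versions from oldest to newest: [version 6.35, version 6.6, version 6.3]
[version 6.3, version 6.6, version 6.35]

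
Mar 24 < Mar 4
False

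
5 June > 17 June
False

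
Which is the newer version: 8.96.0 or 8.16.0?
8.96.0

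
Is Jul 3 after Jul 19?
No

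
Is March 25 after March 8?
Yes. Day 25 comes after day 8 in March — this is a date comparison, not a decimal one (the decimal 3.25 would be smaller than 3.8).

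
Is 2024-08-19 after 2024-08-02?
Yes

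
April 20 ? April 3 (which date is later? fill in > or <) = >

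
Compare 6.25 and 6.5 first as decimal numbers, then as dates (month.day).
As decimals: 6.25 < 6.5. As dates: 6/25 is later than 6/5 (day 25 > day 5).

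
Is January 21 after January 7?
Yes. Day 21 comes after day 7 in January — this is a date comparison, not a decimal one (the decimal 1.21 would be smaller than 1.7).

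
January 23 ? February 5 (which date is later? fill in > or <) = <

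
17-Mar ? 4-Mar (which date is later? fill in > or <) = >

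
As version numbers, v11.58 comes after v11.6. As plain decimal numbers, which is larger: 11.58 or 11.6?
11.6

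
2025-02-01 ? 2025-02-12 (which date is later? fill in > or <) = <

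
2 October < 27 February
False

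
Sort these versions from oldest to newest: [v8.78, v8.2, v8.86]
[v8.2, v8.78, v8.86]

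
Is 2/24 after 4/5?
No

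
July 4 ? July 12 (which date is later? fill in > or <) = <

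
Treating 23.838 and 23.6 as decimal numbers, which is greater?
23.838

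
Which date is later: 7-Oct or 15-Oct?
15-Oct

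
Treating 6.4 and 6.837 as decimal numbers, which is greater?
6.837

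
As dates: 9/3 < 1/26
False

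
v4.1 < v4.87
True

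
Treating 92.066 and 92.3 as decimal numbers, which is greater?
92.3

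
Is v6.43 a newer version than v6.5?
Yes. Version numbers are compared segment by segment as integers, not as decimals: minor version 43 > 5, so v6.43 > v6.5 (even though the decimal 6.43 < 6.5).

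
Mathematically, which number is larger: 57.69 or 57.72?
57.72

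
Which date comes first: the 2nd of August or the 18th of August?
the 2nd of August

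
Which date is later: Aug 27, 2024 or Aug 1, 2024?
Aug 27, 2024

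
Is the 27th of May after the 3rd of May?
Yes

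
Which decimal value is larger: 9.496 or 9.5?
9.5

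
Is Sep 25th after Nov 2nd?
No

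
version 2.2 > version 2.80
False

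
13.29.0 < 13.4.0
False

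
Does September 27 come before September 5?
No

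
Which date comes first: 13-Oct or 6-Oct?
6-Oct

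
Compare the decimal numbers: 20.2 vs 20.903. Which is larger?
20.903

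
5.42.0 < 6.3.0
True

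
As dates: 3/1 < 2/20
False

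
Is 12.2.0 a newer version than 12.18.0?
No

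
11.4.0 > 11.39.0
False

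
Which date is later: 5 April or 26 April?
26 April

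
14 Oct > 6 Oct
True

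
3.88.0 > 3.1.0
True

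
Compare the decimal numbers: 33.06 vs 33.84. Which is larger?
33.84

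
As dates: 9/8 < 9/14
True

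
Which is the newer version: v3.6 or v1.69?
v3.6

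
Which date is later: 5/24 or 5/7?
5/24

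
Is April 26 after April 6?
Yes. Day 26 comes after day 6 in April — this is a date comparison, not a decimal one (the decimal 4.26 would be smaller than 4.6).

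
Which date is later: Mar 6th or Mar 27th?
Mar 27th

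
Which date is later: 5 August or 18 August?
18 August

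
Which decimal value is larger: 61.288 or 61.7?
61.7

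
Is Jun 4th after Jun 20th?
No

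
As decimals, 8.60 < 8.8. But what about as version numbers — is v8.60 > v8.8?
True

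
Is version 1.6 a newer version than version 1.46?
No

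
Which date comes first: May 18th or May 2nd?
May 2nd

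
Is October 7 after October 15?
No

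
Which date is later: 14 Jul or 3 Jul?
14 Jul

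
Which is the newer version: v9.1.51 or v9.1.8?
v9.1.51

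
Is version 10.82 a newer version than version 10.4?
Yes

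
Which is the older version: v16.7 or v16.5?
v16.5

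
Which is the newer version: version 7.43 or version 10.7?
version 10.7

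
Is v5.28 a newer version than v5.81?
No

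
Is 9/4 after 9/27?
No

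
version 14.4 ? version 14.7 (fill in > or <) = <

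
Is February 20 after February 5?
Yes. Day 20 comes after day 5 in February — this is a date comparison, not a decimal one (the decimal 2.20 would be smaller than 2.5).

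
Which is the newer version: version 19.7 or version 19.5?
version 19.7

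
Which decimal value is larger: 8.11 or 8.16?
8.16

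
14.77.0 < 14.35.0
False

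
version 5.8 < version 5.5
False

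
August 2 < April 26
False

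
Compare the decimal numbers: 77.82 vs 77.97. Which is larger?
77.97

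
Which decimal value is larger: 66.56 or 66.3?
66.56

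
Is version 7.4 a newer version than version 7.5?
No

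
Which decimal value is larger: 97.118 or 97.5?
97.5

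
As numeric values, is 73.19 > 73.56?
False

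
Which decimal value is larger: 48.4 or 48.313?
48.4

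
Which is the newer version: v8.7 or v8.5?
v8.7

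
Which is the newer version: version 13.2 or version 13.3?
version 13.3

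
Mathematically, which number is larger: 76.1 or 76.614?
76.614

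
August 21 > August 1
True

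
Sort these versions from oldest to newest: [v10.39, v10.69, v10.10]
[v10.10, v10.39, v10.69]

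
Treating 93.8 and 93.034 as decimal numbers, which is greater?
93.8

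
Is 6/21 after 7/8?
No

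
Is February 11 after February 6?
Yes. Day 11 comes after day 6 in February — this is a date comparison, not a decimal one (the decimal 2.11 would be smaller than 2.6).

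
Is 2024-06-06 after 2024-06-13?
No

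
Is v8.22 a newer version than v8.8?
Yes. Version numbers are compared segment by segment as integers, not as decimals: minor version 22 > 8, so v8.22 > v8.8 (even though the decimal 8.22 < 8.8).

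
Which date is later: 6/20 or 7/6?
7/6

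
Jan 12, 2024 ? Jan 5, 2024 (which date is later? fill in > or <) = >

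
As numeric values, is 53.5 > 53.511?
False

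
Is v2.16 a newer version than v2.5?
Yes. Version numbers are compared segment by segment as integers, not as decimals: minor version 16 > 5, so v2.16 > v2.5 (even though the decimal 2.16 < 2.5).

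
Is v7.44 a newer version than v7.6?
Yes. Version numbers are compared segment by segment as integers, not as decimals: minor version 44 > 6, so v7.44 > v7.6 (even though the decimal 7.44 < 7.6).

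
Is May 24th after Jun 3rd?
No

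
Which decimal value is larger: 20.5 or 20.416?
20.5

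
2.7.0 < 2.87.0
True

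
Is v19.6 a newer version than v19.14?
No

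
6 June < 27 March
False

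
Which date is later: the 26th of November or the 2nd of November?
the 26th of November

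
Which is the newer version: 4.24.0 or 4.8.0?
4.24.0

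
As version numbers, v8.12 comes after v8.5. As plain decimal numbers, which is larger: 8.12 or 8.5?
8.5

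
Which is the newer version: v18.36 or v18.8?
v18.36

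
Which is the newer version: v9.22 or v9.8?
v9.22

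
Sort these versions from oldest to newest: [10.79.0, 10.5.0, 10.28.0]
[10.5.0, 10.28.0, 10.79.0]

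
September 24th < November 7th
True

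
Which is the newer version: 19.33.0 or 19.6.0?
19.33.0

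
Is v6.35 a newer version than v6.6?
Yes. Version numbers are compared segment by segment as integers, not as decimals: minor version 35 > 6, so v6.35 > v6.6 (even though the decimal 6.35 < 6.6).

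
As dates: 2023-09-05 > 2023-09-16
False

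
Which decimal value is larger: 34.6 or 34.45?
34.6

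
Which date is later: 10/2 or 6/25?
10/2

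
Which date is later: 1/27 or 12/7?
12/7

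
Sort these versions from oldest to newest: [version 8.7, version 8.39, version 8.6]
[version 8.6, version 8.7, version 8.39]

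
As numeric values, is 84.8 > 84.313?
True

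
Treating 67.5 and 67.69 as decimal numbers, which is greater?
67.69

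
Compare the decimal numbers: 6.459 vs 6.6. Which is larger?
6.6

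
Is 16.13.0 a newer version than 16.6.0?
Yes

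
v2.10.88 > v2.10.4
True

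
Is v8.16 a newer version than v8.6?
Yes. Version numbers are compared segment by segment as integers, not as decimals: minor version 16 > 6, so v8.16 > v8.6 (even though the decimal 8.16 < 8.6).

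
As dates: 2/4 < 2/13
True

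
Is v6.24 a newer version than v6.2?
Yes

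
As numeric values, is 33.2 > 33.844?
False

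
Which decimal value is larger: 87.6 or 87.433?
87.6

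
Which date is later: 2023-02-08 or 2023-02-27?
2023-02-27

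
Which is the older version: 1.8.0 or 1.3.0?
1.3.0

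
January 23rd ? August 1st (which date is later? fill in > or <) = <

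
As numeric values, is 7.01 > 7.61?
False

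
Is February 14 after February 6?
Yes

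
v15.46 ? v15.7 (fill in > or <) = >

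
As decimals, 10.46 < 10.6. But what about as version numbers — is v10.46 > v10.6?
True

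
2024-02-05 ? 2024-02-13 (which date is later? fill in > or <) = <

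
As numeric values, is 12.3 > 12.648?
False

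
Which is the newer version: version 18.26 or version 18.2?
version 18.26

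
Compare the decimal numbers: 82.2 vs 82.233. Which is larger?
82.233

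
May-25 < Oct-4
True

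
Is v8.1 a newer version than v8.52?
No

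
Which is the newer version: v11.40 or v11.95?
v11.95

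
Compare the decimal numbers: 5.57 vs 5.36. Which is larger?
5.57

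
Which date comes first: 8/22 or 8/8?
8/8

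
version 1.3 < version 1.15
True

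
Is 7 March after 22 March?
No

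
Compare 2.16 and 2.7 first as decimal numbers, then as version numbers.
As decimals: 2.16 < 2.7. As versions: v2.16 > v2.7 (minor version 16 > 7).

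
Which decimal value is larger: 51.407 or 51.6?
51.6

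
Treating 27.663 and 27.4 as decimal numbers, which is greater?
27.663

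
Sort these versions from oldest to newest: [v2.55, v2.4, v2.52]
[v2.4, v2.52, v2.55]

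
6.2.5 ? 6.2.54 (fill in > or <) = <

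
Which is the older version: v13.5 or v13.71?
v13.5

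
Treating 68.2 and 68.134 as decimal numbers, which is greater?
68.2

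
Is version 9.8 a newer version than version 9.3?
Yes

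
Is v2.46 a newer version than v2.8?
Yes. Version numbers are compared segment by segment as integers, not as decimals: minor version 46 > 8, so v2.46 > v2.8 (even though the decimal 2.46 < 2.8).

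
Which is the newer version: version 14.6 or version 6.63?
version 14.6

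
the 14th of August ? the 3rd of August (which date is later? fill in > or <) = >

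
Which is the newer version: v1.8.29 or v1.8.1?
v1.8.29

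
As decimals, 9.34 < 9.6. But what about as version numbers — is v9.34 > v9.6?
True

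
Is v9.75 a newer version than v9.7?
Yes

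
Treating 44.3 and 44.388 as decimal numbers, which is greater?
44.388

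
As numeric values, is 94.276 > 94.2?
True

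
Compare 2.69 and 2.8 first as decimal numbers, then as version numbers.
As decimals: 2.69 < 2.8. As versions: v2.69 > v2.8 (minor version 69 > 8).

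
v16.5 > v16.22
False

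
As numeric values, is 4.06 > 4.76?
False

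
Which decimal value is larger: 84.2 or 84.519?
84.519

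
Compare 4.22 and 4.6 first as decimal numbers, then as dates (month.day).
As decimals: 4.22 < 4.6. As dates: 4/22 is later than 4/6 (day 22 > day 6).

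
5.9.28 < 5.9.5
False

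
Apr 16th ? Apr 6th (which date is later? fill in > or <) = >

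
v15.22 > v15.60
False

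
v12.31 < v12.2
False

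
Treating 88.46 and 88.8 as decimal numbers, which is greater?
88.8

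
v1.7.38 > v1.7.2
True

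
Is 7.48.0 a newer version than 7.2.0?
Yes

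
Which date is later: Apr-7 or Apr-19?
Apr-19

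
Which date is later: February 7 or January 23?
February 7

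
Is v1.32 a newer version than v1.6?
Yes. Version numbers are compared segment by segment as integers, not as decimals: minor version 32 > 6, so v1.32 > v1.6 (even though the decimal 1.32 < 1.6).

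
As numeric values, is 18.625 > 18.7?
False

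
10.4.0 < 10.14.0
True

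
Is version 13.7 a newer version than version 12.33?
Yes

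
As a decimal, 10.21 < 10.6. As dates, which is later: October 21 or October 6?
October 21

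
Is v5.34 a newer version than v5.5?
Yes. Version numbers are compared segment by segment as integers, not as decimals: minor version 34 > 5, so v5.34 > v5.5 (even though the decimal 5.34 < 5.5).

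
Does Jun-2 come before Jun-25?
Yes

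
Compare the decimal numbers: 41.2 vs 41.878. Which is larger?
41.878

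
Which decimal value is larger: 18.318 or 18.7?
18.7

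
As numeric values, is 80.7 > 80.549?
True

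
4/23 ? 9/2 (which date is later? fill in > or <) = <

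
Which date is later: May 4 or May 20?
May 20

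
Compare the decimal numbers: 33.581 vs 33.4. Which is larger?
33.581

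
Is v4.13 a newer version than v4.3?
Yes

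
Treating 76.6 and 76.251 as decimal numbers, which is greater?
76.6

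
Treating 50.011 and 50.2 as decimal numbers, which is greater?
50.2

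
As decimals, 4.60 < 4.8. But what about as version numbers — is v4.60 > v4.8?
True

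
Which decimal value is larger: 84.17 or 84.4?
84.4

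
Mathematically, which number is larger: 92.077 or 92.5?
92.5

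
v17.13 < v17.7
False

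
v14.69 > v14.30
True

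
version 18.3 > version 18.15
False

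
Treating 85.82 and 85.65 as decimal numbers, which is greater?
85.82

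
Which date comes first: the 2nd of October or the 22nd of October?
the 2nd of October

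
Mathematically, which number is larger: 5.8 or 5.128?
5.8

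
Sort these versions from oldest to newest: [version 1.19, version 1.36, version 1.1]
[version 1.1, version 1.19, version 1.36]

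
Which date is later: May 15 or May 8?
May 15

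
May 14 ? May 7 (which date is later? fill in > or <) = >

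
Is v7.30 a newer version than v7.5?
Yes. Version numbers are compared segment by segment as integers, not as decimals: minor version 30 > 5, so v7.30 > v7.5 (even though the decimal 7.30 < 7.5).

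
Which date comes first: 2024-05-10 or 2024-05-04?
2024-05-04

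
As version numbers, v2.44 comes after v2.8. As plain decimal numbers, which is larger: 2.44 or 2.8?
2.8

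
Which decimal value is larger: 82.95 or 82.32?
82.95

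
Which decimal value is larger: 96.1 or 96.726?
96.726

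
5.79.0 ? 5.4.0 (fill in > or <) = >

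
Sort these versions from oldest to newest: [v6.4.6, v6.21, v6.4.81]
[v6.4.6, v6.4.81, v6.21]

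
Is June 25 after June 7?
Yes. Day 25 comes after day 7 in June — this is a date comparison, not a decimal one (the decimal 6.25 would be smaller than 6.7).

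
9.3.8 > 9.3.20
False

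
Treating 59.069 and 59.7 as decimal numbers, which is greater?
59.7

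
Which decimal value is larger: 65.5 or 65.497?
65.5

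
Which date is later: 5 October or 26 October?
26 October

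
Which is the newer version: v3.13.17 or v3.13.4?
v3.13.17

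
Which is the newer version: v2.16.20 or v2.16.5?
v2.16.20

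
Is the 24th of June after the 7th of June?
Yes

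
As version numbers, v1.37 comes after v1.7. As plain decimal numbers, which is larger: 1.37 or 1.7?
1.7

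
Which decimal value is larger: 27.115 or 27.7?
27.7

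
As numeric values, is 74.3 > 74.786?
False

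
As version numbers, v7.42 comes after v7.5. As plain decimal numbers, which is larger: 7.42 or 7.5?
7.5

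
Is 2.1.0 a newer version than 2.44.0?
No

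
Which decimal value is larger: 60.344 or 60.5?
60.5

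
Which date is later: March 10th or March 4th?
March 10th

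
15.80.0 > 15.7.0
True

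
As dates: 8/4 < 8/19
True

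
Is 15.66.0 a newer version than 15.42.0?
Yes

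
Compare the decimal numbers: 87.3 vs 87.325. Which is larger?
87.325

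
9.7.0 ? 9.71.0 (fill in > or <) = <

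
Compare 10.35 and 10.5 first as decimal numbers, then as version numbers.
As decimals: 10.35 < 10.5. As versions: v10.35 > v10.5 (minor version 35 > 5).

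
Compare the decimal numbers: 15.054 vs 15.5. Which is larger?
15.5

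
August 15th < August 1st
False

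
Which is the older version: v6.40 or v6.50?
v6.40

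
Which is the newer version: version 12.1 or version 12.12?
version 12.12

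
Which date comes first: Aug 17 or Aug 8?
Aug 8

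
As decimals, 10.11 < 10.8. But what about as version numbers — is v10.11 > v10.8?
True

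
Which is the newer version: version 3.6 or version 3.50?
version 3.50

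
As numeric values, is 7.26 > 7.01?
True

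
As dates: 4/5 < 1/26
False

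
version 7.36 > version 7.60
False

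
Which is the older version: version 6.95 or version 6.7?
version 6.7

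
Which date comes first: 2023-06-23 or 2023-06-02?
2023-06-02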